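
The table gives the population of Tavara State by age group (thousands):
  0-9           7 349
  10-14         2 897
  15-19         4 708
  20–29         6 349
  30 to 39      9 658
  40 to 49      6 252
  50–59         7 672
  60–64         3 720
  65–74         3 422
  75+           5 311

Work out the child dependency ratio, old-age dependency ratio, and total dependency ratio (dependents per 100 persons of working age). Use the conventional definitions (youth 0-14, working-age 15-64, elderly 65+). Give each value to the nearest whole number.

0–14: 7 349 + 2 897 = 10 246
15–64: 4 708 + 6 349 + 9 658 + 6 252 + 7 672 + 3 720 = 38 359
65+: 3 422 + 5 311 = 8 733
Youth dependency ratio = 10 246 / 38 359 × 100 = 27
Old-age dependency ratio = 8 733 / 38 359 × 100 = 23
Total dependency ratio = (10 246 + 8 733) / 38 359 × 100 = 18 979 / 38 359 × 100 = 49

Youth dependency ratio: 27
Old-age dependency ratio: 23
Total dependency ratio: 49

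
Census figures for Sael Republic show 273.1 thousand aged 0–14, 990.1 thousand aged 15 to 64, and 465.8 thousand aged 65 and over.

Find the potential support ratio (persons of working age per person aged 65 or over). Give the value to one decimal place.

Potential support ratio: 2.1

Potential support ratio = 990.1 / 465.8 = 2.1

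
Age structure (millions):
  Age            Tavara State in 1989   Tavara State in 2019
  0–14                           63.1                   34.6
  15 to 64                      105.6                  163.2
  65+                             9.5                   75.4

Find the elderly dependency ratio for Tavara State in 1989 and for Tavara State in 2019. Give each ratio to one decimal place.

Tavara State in 1989: 9.5 / 105.6 × 100 = 9.0
Tavara State in 2019: 75.4 / 163.2 × 100 = 46.2

Tavara State in 1989: 9.0
Tavara State in 2019: 46.2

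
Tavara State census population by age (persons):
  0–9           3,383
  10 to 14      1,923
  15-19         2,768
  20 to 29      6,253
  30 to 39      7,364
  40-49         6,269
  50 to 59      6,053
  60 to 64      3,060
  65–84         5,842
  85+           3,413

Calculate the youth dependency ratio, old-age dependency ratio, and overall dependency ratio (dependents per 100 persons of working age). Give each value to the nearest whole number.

0–14: 3,383 + 1,923 = 5,306
15–64: 2,768 + 6,253 + 7,364 + 6,269 + 6,053 + 3,060 = 31,767
65+: 5,842 + 3,413 = 9,255
Youth dependency ratio = 5,306 / 31,767 × 100 = 17
Old-age dependency ratio = 9,255 / 31,767 × 100 = 29
Total dependency ratio = (5,306 + 9,255) / 31,767 × 100 = 14,561 / 31,767 × 100 = 46

Youth dependency ratio: 17
Old-age dependency ratio: 29
Total dependency ratio: 46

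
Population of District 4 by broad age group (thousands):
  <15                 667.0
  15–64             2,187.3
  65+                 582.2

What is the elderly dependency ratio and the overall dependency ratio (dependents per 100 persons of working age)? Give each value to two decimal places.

Old-age dependency ratio: 26.62
Total dependency ratio: 57.11

Old-age dependency ratio = 582.2 / 2,187.3 × 100 = 26.62
Total dependency ratio = (667.0 + 582.2) / 2,187.3 × 100 = 1,249.2 / 2,187.3 × 100 = 57.11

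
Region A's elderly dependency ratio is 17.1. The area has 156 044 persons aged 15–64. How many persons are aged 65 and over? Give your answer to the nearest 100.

Aged 65 and over: 26 700

Old-age dependency ratio = elderly / working-age × 100
17.1 = E / 156 044 × 100
⇒ 26 700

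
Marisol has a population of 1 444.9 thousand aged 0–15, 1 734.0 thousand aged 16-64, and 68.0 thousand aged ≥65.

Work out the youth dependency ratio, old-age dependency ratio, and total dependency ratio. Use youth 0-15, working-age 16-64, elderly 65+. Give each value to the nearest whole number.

Youth dependency ratio: 83
Old-age dependency ratio: 4
Total dependency ratio: 87

Youth dependency ratio = 1 444.9 / 1 734.0 × 100 = 83
Old-age dependency ratio = 68.0 / 1 734.0 × 100 = 4
Total dependency ratio = (1 444.9 + 68.0) / 1 734.0 × 100 = 1 512.9 / 1 734.0 × 100 = 87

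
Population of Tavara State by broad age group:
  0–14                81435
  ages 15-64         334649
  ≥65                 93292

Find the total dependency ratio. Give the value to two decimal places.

Total dependency ratio: 52.21

Total dependency ratio = (81435 + 93292) / 334649 × 100 = 174727 / 334649 × 100 = 52.21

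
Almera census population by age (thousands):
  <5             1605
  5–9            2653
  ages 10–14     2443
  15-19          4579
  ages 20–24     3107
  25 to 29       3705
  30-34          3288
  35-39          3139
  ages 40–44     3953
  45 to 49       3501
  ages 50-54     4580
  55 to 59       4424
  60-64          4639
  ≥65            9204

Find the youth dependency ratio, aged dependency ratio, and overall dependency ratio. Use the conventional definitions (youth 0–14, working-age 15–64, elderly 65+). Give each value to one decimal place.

Youth dependency ratio: 17.2
Old-age dependency ratio: 23.7
Total dependency ratio: 40.9

0–14: 1605 + 2653 + 2443 = 6701
15–64: 4579 + 3107 + 3705 + 3288 + 3139 + 3953 + 3501 + 4580 + 4424 + 4639 = 38915
65+: 9204
Youth dependency ratio = 6701 / 38915 × 100 = 17.2
Old-age dependency ratio = 9204 / 38915 × 100 = 23.7
Total dependency ratio = (6701 + 9204) / 38915 × 100 = 15905 / 38915 × 100 = 40.9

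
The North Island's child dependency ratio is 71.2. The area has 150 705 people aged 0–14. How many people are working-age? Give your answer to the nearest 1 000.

Youth dependency ratio = youth / working-age × 100
71.2 = 150 705 / W × 100
⇒ 212 000

Working-age: 212 000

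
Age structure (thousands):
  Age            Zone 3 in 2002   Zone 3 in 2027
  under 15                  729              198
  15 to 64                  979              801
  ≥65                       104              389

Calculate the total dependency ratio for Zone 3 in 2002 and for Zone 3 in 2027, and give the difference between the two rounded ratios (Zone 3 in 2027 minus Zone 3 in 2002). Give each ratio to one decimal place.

Zone 3 in 2002: 85.1
Zone 3 in 2027: 73.3
Difference: -11.8

Zone 3 in 2002: (729 + 104) / 979 × 100 = 833 / 979 × 100 = 85.1
Zone 3 in 2027: (198 + 389) / 801 × 100 = 587 / 801 × 100 = 73.3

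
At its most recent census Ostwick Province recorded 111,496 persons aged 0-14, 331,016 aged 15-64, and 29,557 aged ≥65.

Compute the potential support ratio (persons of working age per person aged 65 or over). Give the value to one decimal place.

Potential support ratio = 331,016 / 29,557 = 11.2

Potential support ratio: 11.2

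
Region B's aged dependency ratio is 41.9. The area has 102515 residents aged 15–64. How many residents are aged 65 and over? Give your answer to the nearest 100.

Old-age dependency ratio = elderly / working-age × 100
41.9 = E / 102515 × 100
⇒ 43000

Aged 65 and over: 43000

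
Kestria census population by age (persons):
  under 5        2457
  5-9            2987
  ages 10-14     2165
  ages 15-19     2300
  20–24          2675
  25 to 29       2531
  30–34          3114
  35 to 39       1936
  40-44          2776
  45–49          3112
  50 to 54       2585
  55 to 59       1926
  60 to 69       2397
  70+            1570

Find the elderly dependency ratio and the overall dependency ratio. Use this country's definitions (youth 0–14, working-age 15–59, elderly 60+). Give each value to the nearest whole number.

Old-age dependency ratio: 17
Total dependency ratio: 50

0–14: 2457 + 2987 + 2165 = 7609
15–59: 2300 + 2675 + 2531 + 3114 + 1936 + 2776 + 3112 + 2585 + 1926 = 22955
60+: 2397 + 1570 = 3967
Old-age dependency ratio = 3967 / 22955 × 100 = 17
Total dependency ratio = (7609 + 3967) / 22955 × 100 = 11576 / 22955 × 100 = 50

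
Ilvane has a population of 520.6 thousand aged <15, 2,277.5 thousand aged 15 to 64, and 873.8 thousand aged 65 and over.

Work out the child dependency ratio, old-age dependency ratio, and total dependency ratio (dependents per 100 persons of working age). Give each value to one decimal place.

Youth dependency ratio = 520.6 / 2,277.5 × 100 = 22.9
Old-age dependency ratio = 873.8 / 2,277.5 × 100 = 38.4
Total dependency ratio = (520.6 + 873.8) / 2,277.5 × 100 = 1,394.4 / 2,277.5 × 100 = 61.2

Youth dependency ratio: 22.9
Old-age dependency ratio: 38.4
Total dependency ratio: 61.2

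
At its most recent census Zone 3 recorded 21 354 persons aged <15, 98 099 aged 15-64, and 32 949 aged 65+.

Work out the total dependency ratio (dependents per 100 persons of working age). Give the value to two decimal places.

Total dependency ratio = (21 354 + 32 949) / 98 099 × 100 = 54 303 / 98 099 × 100 = 55.36

Total dependency ratio: 55.36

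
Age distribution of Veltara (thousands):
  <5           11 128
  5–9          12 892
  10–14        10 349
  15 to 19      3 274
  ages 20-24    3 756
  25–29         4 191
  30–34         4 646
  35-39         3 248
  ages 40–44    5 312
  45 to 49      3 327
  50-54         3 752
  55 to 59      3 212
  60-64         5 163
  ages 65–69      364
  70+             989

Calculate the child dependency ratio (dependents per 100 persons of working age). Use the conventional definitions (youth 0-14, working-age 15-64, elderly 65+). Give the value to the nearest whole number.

0–14: 11 128 + 12 892 + 10 349 = 34 369
15–64: 3 274 + 3 756 + 4 191 + 4 646 + 3 248 + 5 312 + 3 327 + 3 752 + 3 212 + 5 163 = 39 881
65+: 364 + 989 = 1 353
Youth dependency ratio = 34 369 / 39 881 × 100 = 86

Youth dependency ratio: 86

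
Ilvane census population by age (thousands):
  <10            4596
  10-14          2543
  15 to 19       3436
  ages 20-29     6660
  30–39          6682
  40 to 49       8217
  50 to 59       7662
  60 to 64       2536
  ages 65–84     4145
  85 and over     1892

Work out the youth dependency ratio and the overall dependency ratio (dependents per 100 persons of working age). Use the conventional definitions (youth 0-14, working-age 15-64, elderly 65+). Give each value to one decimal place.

0–14: 4596 + 2543 = 7139
15–64: 3436 + 6660 + 6682 + 8217 + 7662 + 2536 = 35193
65+: 4145 + 1892 = 6037
Youth dependency ratio = 7139 / 35193 × 100 = 20.3
Total dependency ratio = (7139 + 6037) / 35193 × 100 = 13176 / 35193 × 100 = 37.4

Youth dependency ratio: 20.3
Total dependency ratio: 37.4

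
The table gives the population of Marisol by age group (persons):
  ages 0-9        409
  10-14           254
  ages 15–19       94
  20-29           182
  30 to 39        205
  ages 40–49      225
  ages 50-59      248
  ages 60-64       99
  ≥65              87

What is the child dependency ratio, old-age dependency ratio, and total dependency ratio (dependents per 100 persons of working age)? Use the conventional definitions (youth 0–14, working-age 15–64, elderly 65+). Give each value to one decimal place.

0–14: 409 + 254 = 663
15–64: 94 + 182 + 205 + 225 + 248 + 99 = 1053
65+: 87
Youth dependency ratio = 663 / 1053 × 100 = 63.0
Old-age dependency ratio = 87 / 1053 × 100 = 8.3
Total dependency ratio = (663 + 87) / 1053 × 100 = 750 / 1053 × 100 = 71.2

Youth dependency ratio: 63.0
Old-age dependency ratio: 8.3
Total dependency ratio: 71.2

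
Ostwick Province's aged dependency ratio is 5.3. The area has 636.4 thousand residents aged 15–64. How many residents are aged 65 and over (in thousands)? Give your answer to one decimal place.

Old-age dependency ratio = elderly / working-age × 100
5.3 = E / 636.4 × 100
⇒ 33.7

Aged 65 and over: 33.7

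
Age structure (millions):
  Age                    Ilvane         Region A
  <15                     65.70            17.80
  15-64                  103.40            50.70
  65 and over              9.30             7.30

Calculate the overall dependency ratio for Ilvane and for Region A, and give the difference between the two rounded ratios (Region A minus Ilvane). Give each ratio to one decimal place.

Ilvane: (65.70 + 9.30) / 103.40 × 100 = 75.00 / 103.40 × 100 = 72.5
Region A: (17.80 + 7.30) / 50.70 × 100 = 25.10 / 50.70 × 100 = 49.5

Ilvane: 72.5
Region A: 49.5
Difference: -23.0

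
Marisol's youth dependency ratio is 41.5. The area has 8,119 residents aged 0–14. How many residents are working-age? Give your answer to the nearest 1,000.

Youth dependency ratio = youth / working-age × 100
41.5 = 8,119 / W × 100
⇒ 20,000

Working-age: 20,000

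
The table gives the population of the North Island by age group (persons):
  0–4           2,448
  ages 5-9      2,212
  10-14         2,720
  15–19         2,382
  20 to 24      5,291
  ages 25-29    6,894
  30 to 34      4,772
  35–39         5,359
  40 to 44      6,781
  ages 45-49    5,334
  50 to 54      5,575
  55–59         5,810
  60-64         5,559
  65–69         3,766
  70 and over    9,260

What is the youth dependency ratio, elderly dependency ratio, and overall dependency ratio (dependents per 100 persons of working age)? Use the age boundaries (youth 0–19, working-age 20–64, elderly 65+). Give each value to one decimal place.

0–19: 2,448 + 2,212 + 2,720 + 2,382 = 9,762
20–64: 5,291 + 6,894 + 4,772 + 5,359 + 6,781 + 5,334 + 5,575 + 5,810 + 5,559 = 51,375
65+: 3,766 + 9,260 = 13,026
Youth dependency ratio = 9,762 / 51,375 × 100 = 19.0
Old-age dependency ratio = 13,026 / 51,375 × 100 = 25.4
Total dependency ratio = (9,762 + 13,026) / 51,375 × 100 = 22,788 / 51,375 × 100 = 44.4

Youth dependency ratio: 19.0
Old-age dependency ratio: 25.4
Total dependency ratio: 44.4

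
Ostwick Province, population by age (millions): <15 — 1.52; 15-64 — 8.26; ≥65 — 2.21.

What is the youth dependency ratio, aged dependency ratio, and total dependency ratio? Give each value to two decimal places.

Youth dependency ratio = 1.52 / 8.26 × 100 = 18.40
Old-age dependency ratio = 2.21 / 8.26 × 100 = 26.76
Total dependency ratio = (1.52 + 2.21) / 8.26 × 100 = 3.73 / 8.26 × 100 = 45.16

Youth dependency ratio: 18.40
Old-age dependency ratio: 26.76
Total dependency ratio: 45.16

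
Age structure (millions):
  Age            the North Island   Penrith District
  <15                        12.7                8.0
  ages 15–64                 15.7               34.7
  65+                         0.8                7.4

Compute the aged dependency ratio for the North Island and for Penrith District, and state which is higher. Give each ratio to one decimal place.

the North Island: 0.8 / 15.7 × 100 = 5.1
Penrith District: 7.4 / 34.7 × 100 = 21.3

the North Island: 5.1
Penrith District: 21.3
Higher: Penrith District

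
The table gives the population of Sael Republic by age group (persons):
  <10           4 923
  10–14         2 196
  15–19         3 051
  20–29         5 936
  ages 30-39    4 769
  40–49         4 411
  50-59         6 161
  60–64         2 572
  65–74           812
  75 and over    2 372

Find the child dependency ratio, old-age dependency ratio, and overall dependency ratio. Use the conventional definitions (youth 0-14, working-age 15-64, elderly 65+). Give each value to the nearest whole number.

Youth dependency ratio: 26
Old-age dependency ratio: 12
Total dependency ratio: 38

0–14: 4 923 + 2 196 = 7 119
15–64: 3 051 + 5 936 + 4 769 + 4 411 + 6 161 + 2 572 = 26 900
65+: 812 + 2 372 = 3 184
Youth dependency ratio = 7 119 / 26 900 × 100 = 26
Old-age dependency ratio = 3 184 / 26 900 × 100 = 12
Total dependency ratio = (7 119 + 3 184) / 26 900 × 100 = 10 303 / 26 900 × 100 = 38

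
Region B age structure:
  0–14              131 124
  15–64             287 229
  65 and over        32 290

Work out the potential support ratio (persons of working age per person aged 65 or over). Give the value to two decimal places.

Potential support ratio: 8.90

Potential support ratio = 287 229 / 32 290 = 8.90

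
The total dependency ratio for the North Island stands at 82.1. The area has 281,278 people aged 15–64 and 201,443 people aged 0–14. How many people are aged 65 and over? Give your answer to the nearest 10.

Aged 65 and over: 29,490

Total dependency ratio = (youth + elderly) / working-age × 100
82.1 = (201,443 + E) / 281,278 × 100
⇒ 29,490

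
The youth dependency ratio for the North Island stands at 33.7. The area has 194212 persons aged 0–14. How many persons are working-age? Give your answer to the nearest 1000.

Working-age: 576000

Youth dependency ratio = youth / working-age × 100
33.7 = 194212 / W × 100
⇒ 576000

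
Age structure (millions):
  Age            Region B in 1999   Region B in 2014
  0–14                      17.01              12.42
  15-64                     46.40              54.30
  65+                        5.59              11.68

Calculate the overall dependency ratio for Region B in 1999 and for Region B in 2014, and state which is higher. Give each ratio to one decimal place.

Region B in 1999: (17.01 + 5.59) / 46.40 × 100 = 22.60 / 46.40 × 100 = 48.7
Region B in 2014: (12.42 + 11.68) / 54.30 × 100 = 24.10 / 54.30 × 100 = 44.4

Region B in 1999: 48.7
Region B in 2014: 44.4
Higher: Region B in 1999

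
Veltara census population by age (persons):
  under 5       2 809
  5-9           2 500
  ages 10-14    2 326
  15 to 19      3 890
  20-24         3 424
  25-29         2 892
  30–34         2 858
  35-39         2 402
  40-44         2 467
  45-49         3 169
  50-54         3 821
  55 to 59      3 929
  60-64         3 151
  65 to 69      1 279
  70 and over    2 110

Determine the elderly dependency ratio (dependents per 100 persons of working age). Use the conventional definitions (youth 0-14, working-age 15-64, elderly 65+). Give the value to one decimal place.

0–14: 2 809 + 2 500 + 2 326 = 7 635
15–64: 3 890 + 3 424 + 2 892 + 2 858 + 2 402 + 2 467 + 3 169 + 3 821 + 3 929 + 3 151 = 32 003
65+: 1 279 + 2 110 = 3 389
Old-age dependency ratio = 3 389 / 32 003 × 100 = 10.6

Old-age dependency ratio: 10.6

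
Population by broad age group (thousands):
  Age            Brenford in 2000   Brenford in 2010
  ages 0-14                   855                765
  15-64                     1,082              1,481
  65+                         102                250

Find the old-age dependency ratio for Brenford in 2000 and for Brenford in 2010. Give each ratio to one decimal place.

Brenford in 2000: 102 / 1,082 × 100 = 9.4
Brenford in 2010: 250 / 1,481 × 100 = 16.9

Brenford in 2000: 9.4
Brenford in 2010: 16.9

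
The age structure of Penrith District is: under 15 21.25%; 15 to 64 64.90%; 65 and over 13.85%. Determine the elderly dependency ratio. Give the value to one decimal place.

Old-age dependency ratio: 21.3

Old-age dependency ratio = 13.85 / 64.90 × 100 = 21.3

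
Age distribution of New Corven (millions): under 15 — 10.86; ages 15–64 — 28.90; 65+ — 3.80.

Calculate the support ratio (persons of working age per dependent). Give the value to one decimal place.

Support ratio = 28.90 / (10.86 + 3.80) = 28.90 / 14.66 = 2.0

Support ratio: 2.0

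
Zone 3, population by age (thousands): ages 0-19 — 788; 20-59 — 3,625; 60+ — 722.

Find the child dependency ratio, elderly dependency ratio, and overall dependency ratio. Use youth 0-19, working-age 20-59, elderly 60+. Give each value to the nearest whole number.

Youth dependency ratio = 788 / 3,625 × 100 = 22
Old-age dependency ratio = 722 / 3,625 × 100 = 20
Total dependency ratio = (788 + 722) / 3,625 × 100 = 1,510 / 3,625 × 100 = 42

Youth dependency ratio: 22
Old-age dependency ratio: 20
Total dependency ratio: 42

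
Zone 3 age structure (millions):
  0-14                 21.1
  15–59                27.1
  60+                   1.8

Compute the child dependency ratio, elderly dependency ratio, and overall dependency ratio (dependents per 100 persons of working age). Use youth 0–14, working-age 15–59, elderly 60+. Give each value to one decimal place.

Youth dependency ratio = 21.1 / 27.1 × 100 = 77.9
Old-age dependency ratio = 1.8 / 27.1 × 100 = 6.6
Total dependency ratio = (21.1 + 1.8) / 27.1 × 100 = 22.9 / 27.1 × 100 = 84.5

Youth dependency ratio: 77.9
Old-age dependency ratio: 6.6
Total dependency ratio: 84.5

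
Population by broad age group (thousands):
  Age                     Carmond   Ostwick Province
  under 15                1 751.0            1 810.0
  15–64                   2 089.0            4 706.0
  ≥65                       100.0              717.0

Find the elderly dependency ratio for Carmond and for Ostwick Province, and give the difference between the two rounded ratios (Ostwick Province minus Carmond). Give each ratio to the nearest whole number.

Carmond: 100.0 / 2 089.0 × 100 = 5
Ostwick Province: 717.0 / 4 706.0 × 100 = 15

Carmond: 5
Ostwick Province: 15
Difference: +10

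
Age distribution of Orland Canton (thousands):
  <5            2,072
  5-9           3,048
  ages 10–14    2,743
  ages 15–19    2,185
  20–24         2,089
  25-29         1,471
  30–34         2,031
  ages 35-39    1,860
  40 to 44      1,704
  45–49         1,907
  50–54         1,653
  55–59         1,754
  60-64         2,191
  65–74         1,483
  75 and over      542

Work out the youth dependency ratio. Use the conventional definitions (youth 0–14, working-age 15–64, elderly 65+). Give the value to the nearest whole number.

Youth dependency ratio: 42

0–14: 2,072 + 3,048 + 2,743 = 7,863
15–64: 2,185 + 2,089 + 1,471 + 2,031 + 1,860 + 1,704 + 1,907 + 1,653 + 1,754 + 2,191 = 18,845
65+: 1,483 + 542 = 2,025
Youth dependency ratio = 7,863 / 18,845 × 100 = 42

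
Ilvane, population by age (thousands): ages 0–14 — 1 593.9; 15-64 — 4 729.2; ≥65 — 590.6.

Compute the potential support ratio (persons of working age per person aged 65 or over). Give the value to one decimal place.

Potential support ratio = 4 729.2 / 590.6 = 8.0

Potential support ratio: 8.0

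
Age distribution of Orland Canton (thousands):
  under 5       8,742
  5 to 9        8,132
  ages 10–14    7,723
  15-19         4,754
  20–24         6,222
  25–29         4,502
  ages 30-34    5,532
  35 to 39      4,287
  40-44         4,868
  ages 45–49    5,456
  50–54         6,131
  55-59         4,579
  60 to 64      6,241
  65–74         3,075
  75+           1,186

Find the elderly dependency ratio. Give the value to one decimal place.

Old-age dependency ratio: 8.1

0–14: 8,742 + 8,132 + 7,723 = 24,597
15–64: 4,754 + 6,222 + 4,502 + 5,532 + 4,287 + 4,868 + 5,456 + 6,131 + 4,579 + 6,241 = 52,572
65+: 3,075 + 1,186 = 4,261
Old-age dependency ratio = 4,261 / 52,572 × 100 = 8.1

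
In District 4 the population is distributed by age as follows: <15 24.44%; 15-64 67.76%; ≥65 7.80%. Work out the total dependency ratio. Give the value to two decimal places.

Total dependency ratio = (24.44 + 7.80) / 67.76 × 100 = 32.24 / 67.76 × 100 = 47.58

Total dependency ratio: 47.58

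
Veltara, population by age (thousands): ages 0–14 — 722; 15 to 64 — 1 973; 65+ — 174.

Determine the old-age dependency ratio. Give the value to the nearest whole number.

Old-age dependency ratio: 9

Old-age dependency ratio = 174 / 1 973 × 100 = 9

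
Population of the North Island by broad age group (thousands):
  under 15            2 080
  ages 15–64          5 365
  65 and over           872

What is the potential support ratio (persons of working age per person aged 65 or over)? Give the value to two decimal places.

Potential support ratio = 5 365 / 872 = 6.15

Potential support ratio: 6.15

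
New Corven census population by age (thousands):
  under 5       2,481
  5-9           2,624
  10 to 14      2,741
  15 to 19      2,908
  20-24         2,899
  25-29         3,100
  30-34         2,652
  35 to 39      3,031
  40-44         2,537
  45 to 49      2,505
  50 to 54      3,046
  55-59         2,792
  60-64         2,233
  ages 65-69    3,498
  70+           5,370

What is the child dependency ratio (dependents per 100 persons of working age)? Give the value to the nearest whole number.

0–14: 2,481 + 2,624 + 2,741 = 7,846
15–64: 2,908 + 2,899 + 3,100 + 2,652 + 3,031 + 2,537 + 2,505 + 3,046 + 2,792 + 2,233 = 27,703
65+: 3,498 + 5,370 = 8,868
Youth dependency ratio = 7,846 / 27,703 × 100 = 28

Youth dependency ratio: 28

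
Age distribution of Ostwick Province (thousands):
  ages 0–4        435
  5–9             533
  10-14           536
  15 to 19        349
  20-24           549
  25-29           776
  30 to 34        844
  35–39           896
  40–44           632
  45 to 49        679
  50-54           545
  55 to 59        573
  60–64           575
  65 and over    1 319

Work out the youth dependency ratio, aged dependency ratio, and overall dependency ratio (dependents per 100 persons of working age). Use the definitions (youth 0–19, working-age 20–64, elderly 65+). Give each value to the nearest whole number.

0–19: 435 + 533 + 536 + 349 = 1 853
20–64: 549 + 776 + 844 + 896 + 632 + 679 + 545 + 573 + 575 = 6 069
65+: 1 319
Youth dependency ratio = 1 853 / 6 069 × 100 = 31
Old-age dependency ratio = 1 319 / 6 069 × 100 = 22
Total dependency ratio = (1 853 + 1 319) / 6 069 × 100 = 3 172 / 6 069 × 100 = 52

Youth dependency ratio: 31
Old-age dependency ratio: 22
Total dependency ratio: 52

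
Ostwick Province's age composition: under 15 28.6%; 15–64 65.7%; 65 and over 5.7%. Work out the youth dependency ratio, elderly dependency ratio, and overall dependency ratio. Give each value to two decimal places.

Youth dependency ratio = 28.6 / 65.7 × 100 = 43.53
Old-age dependency ratio = 5.7 / 65.7 × 100 = 8.68
Total dependency ratio = (28.6 + 5.7) / 65.7 × 100 = 34.3 / 65.7 × 100 = 52.21

Youth dependency ratio: 43.53
Old-age dependency ratio: 8.68
Total dependency ratio: 52.21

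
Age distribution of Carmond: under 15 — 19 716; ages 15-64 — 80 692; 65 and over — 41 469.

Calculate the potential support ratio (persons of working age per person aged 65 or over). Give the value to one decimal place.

Potential support ratio = 80 692 / 41 469 = 1.9

Potential support ratio: 1.9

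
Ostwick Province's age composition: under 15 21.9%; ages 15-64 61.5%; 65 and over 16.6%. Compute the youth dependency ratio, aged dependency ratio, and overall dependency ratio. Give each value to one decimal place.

Youth dependency ratio = 21.9 / 61.5 × 100 = 35.6
Old-age dependency ratio = 16.6 / 61.5 × 100 = 27.0
Total dependency ratio = (21.9 + 16.6) / 61.5 × 100 = 38.5 / 61.5 × 100 = 62.6

Youth dependency ratio: 35.6
Old-age dependency ratio: 27.0
Total dependency ratio: 62.6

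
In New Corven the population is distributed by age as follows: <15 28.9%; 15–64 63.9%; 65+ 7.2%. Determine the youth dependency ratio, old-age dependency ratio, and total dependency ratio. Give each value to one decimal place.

Youth dependency ratio = 28.9 / 63.9 × 100 = 45.2
Old-age dependency ratio = 7.2 / 63.9 × 100 = 11.3
Total dependency ratio = (28.9 + 7.2) / 63.9 × 100 = 36.1 / 63.9 × 100 = 56.5

Youth dependency ratio: 45.2
Old-age dependency ratio: 11.3
Total dependency ratio: 56.5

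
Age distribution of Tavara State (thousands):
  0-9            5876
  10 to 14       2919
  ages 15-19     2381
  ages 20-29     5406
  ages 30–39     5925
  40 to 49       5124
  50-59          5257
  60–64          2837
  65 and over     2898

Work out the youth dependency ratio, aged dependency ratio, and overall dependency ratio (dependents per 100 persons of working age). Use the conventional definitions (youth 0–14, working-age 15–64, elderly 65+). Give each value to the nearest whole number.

Youth dependency ratio: 33
Old-age dependency ratio: 11
Total dependency ratio: 43

0–14: 5876 + 2919 = 8795
15–64: 2381 + 5406 + 5925 + 5124 + 5257 + 2837 = 26930
65+: 2898
Youth dependency ratio = 8795 / 26930 × 100 = 33
Old-age dependency ratio = 2898 / 26930 × 100 = 11
Total dependency ratio = (8795 + 2898) / 26930 × 100 = 11693 / 26930 × 100 = 43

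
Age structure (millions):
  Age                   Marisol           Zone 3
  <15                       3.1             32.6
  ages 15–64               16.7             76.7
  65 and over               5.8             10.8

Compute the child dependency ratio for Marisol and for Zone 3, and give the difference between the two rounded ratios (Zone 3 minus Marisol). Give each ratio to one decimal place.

Marisol: 18.6
Zone 3: 42.5
Difference: +23.9

Marisol: 3.1 / 16.7 × 100 = 18.6
Zone 3: 32.6 / 76.7 × 100 = 42.5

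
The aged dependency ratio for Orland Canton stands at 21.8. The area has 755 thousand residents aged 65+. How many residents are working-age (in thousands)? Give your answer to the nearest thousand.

Working-age: 3463

Old-age dependency ratio = elderly / working-age × 100
21.8 = 755 / W × 100
⇒ 3463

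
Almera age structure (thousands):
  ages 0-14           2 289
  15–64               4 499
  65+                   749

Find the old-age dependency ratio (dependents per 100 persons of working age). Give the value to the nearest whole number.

Old-age dependency ratio = 749 / 4 499 × 100 = 17

Old-age dependency ratio: 17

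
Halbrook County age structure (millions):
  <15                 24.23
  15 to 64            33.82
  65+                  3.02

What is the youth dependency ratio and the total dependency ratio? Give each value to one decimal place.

Youth dependency ratio = 24.23 / 33.82 × 100 = 71.6
Total dependency ratio = (24.23 + 3.02) / 33.82 × 100 = 27.25 / 33.82 × 100 = 80.6

Youth dependency ratio: 71.6
Total dependency ratio: 80.6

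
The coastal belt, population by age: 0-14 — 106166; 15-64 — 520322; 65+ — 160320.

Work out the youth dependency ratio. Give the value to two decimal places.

Youth dependency ratio = 106166 / 520322 × 100 = 20.40

Youth dependency ratio: 20.40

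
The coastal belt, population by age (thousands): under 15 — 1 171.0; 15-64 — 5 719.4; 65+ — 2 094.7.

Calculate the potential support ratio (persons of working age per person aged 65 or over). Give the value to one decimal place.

Potential support ratio: 2.7

Potential support ratio = 5 719.4 / 2 094.7 = 2.7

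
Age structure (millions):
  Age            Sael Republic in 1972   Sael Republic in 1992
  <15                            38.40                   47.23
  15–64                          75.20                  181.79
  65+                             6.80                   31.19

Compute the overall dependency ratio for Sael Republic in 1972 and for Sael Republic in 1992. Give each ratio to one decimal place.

Sael Republic in 1972: (38.40 + 6.80) / 75.20 × 100 = 45.20 / 75.20 × 100 = 60.1
Sael Republic in 1992: (47.23 + 31.19) / 181.79 × 100 = 78.42 / 181.79 × 100 = 43.1

Sael Republic in 1972: 60.1
Sael Republic in 1992: 43.1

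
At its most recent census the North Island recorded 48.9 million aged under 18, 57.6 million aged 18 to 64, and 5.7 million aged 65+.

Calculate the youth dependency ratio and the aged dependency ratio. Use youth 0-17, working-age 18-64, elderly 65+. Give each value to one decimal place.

Youth dependency ratio: 84.9
Old-age dependency ratio: 9.9

Youth dependency ratio = 48.9 / 57.6 × 100 = 84.9
Old-age dependency ratio = 5.7 / 57.6 × 100 = 9.9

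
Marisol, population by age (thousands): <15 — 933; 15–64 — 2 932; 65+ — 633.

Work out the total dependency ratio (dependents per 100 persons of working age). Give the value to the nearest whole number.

Total dependency ratio: 53

Total dependency ratio = (933 + 633) / 2 932 × 100 = 1 566 / 2 932 × 100 = 53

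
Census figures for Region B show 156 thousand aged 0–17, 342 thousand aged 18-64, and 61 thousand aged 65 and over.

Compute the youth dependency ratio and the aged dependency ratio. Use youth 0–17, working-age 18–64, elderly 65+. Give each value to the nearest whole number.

Youth dependency ratio = 156 / 342 × 100 = 46
Old-age dependency ratio = 61 / 342 × 100 = 18

Youth dependency ratio: 46
Old-age dependency ratio: 18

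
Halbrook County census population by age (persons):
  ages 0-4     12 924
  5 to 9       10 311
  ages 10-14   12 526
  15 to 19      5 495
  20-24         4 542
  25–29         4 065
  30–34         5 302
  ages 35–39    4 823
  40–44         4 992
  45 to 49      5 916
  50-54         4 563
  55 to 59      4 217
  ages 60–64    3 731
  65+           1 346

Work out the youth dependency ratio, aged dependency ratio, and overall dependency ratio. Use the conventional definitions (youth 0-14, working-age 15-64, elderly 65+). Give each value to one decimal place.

0–14: 12 924 + 10 311 + 12 526 = 35 761
15–64: 5 495 + 4 542 + 4 065 + 5 302 + 4 823 + 4 992 + 5 916 + 4 563 + 4 217 + 3 731 = 47 646
65+: 1 346
Youth dependency ratio = 35 761 / 47 646 × 100 = 75.1
Old-age dependency ratio = 1 346 / 47 646 × 100 = 2.8
Total dependency ratio = (35 761 + 1 346) / 47 646 × 100 = 37 107 / 47 646 × 100 = 77.9

Youth dependency ratio: 75.1
Old-age dependency ratio: 2.8
Total dependency ratio: 77.9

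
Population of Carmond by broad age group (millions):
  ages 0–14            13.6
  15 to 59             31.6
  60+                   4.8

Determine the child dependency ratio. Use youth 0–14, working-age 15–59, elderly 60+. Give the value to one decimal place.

Youth dependency ratio: 43.0

Youth dependency ratio = 13.6 / 31.6 × 100 = 43.0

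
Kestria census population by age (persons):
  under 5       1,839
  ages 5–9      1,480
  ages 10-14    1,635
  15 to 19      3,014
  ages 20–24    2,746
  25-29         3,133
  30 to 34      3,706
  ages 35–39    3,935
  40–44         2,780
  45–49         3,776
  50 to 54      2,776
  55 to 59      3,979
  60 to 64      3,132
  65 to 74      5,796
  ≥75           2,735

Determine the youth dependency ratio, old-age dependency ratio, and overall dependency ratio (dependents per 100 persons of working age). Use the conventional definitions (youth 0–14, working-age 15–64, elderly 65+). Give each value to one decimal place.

0–14: 1,839 + 1,480 + 1,635 = 4,954
15–64: 3,014 + 2,746 + 3,133 + 3,706 + 3,935 + 2,780 + 3,776 + 2,776 + 3,979 + 3,132 = 32,977
65+: 5,796 + 2,735 = 8,531
Youth dependency ratio = 4,954 / 32,977 × 100 = 15.0
Old-age dependency ratio = 8,531 / 32,977 × 100 = 25.9
Total dependency ratio = (4,954 + 8,531) / 32,977 × 100 = 13,485 / 32,977 × 100 = 40.9

Youth dependency ratio: 15.0
Old-age dependency ratio: 25.9
Total dependency ratio: 40.9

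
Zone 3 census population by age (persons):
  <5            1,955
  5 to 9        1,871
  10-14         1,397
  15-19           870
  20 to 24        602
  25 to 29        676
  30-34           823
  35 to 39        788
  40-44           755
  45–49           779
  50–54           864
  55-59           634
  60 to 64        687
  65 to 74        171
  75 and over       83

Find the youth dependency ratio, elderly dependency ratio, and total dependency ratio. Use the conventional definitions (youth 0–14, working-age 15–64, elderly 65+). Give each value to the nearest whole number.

Youth dependency ratio: 70
Old-age dependency ratio: 3
Total dependency ratio: 73

0–14: 1,955 + 1,871 + 1,397 = 5,223
15–64: 870 + 602 + 676 + 823 + 788 + 755 + 779 + 864 + 634 + 687 = 7,478
65+: 171 + 83 = 254
Youth dependency ratio = 5,223 / 7,478 × 100 = 70
Old-age dependency ratio = 254 / 7,478 × 100 = 3
Total dependency ratio = (5,223 + 254) / 7,478 × 100 = 5,477 / 7,478 × 100 = 73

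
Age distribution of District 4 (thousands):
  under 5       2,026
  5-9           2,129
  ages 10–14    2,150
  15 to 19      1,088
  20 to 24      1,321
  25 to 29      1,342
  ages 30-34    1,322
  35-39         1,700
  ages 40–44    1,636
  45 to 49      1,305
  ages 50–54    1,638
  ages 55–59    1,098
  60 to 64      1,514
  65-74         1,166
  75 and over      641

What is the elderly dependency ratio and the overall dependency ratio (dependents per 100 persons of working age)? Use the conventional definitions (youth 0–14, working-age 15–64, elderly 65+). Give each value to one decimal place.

0–14: 2,026 + 2,129 + 2,150 = 6,305
15–64: 1,088 + 1,321 + 1,342 + 1,322 + 1,700 + 1,636 + 1,305 + 1,638 + 1,098 + 1,514 = 13,964
65+: 1,166 + 641 = 1,807
Old-age dependency ratio = 1,807 / 13,964 × 100 = 12.9
Total dependency ratio = (6,305 + 1,807) / 13,964 × 100 = 8,112 / 13,964 × 100 = 58.1

Old-age dependency ratio: 12.9
Total dependency ratio: 58.1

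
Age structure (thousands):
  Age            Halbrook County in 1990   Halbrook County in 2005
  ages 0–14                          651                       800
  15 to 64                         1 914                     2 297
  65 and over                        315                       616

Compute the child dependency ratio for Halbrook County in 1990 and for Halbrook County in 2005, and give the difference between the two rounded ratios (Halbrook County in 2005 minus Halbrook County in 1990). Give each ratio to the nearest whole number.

Halbrook County in 1990: 34
Halbrook County in 2005: 35
Difference: +1

Halbrook County in 1990: 651 / 1 914 × 100 = 34
Halbrook County in 2005: 800 / 2 297 × 100 = 35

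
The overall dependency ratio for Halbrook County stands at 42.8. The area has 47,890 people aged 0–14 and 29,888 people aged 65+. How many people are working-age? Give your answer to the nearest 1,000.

Total dependency ratio = (youth + elderly) / working-age × 100
42.8 = (47,890 + 29,888) / W × 100
⇒ 182,000

Working-age: 182,000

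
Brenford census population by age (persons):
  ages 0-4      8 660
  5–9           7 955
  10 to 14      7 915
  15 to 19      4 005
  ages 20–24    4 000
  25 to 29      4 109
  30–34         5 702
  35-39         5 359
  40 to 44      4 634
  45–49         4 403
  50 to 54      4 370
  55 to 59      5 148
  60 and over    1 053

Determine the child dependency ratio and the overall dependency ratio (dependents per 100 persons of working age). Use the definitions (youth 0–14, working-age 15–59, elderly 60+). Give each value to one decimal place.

0–14: 8 660 + 7 955 + 7 915 = 24 530
15–59: 4 005 + 4 000 + 4 109 + 5 702 + 5 359 + 4 634 + 4 403 + 4 370 + 5 148 = 41 730
60+: 1 053
Youth dependency ratio = 24 530 / 41 730 × 100 = 58.8
Total dependency ratio = (24 530 + 1 053) / 41 730 × 100 = 25 583 / 41 730 × 100 = 61.3

Youth dependency ratio: 58.8
Total dependency ratio: 61.3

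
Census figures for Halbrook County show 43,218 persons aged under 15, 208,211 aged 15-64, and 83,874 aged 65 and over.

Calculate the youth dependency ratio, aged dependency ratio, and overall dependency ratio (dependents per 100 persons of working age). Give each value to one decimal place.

Youth dependency ratio = 43,218 / 208,211 × 100 = 20.8
Old-age dependency ratio = 83,874 / 208,211 × 100 = 40.3
Total dependency ratio = (43,218 + 83,874) / 208,211 × 100 = 127,092 / 208,211 × 100 = 61.0

Youth dependency ratio: 20.8
Old-age dependency ratio: 40.3
Total dependency ratio: 61.0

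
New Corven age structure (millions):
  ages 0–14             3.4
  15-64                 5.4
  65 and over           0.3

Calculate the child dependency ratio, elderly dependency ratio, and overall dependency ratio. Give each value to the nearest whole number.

Youth dependency ratio: 63
Old-age dependency ratio: 6
Total dependency ratio: 69

Youth dependency ratio = 3.4 / 5.4 × 100 = 63
Old-age dependency ratio = 0.3 / 5.4 × 100 = 6
Total dependency ratio = (3.4 + 0.3) / 5.4 × 100 = 3.7 / 5.4 × 100 = 69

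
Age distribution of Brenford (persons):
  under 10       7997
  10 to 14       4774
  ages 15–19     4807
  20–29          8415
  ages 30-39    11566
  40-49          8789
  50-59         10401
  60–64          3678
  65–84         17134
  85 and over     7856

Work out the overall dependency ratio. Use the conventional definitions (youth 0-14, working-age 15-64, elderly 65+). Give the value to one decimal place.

Total dependency ratio: 79.2

0–14: 7997 + 4774 = 12771
15–64: 4807 + 8415 + 11566 + 8789 + 10401 + 3678 = 47656
65+: 17134 + 7856 = 24990
Total dependency ratio = (12771 + 24990) / 47656 × 100 = 37761 / 47656 × 100 = 79.2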